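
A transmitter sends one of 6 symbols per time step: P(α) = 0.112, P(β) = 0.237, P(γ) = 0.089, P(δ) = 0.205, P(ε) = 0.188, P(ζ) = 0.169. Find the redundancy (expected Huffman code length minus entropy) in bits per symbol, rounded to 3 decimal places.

0.046 bits

Entropy H = −Σ p log₂ p ≈ 2.5121 bits.
Huffman merges: 89/1000+14/125→201/1000; 169/1000+47/250→357/1000; 201/1000+41/200→203/500; 237/1000+357/1000→297/500; 203/500+297/500→1. L = 1279/500 ≈ 2.5580.
L − H = 2.5580 − 2.5121 = 0.046 bits.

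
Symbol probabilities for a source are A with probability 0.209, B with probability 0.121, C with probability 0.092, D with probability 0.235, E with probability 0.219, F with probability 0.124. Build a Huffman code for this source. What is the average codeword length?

Repeatedly combine the two least-probable nodes; the expected code length is the sum of the merged weights.
merge 23/250 + 121/1000 → 213/1000
merge 31/250 + 209/1000 → 333/1000
merge 213/1000 + 219/1000 → 54/125
merge 47/200 + 333/1000 → 71/125
merge 54/125 + 71/125 → 1
L = 213/1000 + 333/1000 + 54/125 + 71/125 + 1 = 1273/500 = 2.546 bits/symbol.

2.546 bits/symbol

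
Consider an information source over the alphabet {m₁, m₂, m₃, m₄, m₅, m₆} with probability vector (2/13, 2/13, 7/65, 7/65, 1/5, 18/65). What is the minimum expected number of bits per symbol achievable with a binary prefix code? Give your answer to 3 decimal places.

2.523 bits/symbol

Repeatedly combine the two least-probable nodes; the expected code length is the sum of the merged weights.
merge 7/65 + 7/65 → 14/65
merge 2/13 + 2/13 → 4/13
merge 1/5 + 14/65 → 27/65
merge 18/65 + 4/13 → 38/65
merge 27/65 + 38/65 → 1
L = 14/65 + 4/13 + 27/65 + 38/65 + 1 = 164/65 ≈ 2.523 bits/symbol.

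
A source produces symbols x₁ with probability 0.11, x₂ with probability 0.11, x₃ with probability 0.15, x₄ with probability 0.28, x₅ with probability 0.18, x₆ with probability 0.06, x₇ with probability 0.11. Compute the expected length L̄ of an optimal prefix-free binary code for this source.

2.71 bits/symbol

Repeatedly combine the two least-probable nodes; the expected code length is the sum of the merged weights.
merge 3/50 + 11/100 → 17/100
merge 11/100 + 11/100 → 11/50
merge 3/20 + 17/100 → 8/25
merge 9/50 + 11/50 → 2/5
merge 7/25 + 8/25 → 3/5
merge 2/5 + 3/5 → 1
L = 17/100 + 11/50 + 8/25 + 2/5 + 3/5 + 1 = 271/100 = 2.71 bits/symbol.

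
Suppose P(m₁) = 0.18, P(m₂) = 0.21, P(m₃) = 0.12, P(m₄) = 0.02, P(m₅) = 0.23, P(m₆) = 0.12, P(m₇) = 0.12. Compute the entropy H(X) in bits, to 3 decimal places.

H = −Σ pᵢ log₂ pᵢ.
−0.18·log₂(0.18) = 0.4453
−0.21·log₂(0.21) = 0.4728
−0.12·log₂(0.12) = 0.3671
−0.02·log₂(0.02) = 0.1129
−0.23·log₂(0.23) = 0.4877
−0.12·log₂(0.12) = 0.3671
−0.12·log₂(0.12) = 0.3671
Sum ≈ 2.6199 → 2.620 bits.

2.620 bits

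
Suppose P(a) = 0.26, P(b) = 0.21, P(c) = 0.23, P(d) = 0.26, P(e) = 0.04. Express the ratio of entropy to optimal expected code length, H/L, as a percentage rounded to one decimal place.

Entropy H = −Σ p log₂ p ≈ 2.1568 bits.
Huffman merges: 1/25+21/100→1/4; 23/100+1/4→12/25; 13/50+13/50→13/25; 12/25+13/25→1. L = 9/4 ≈ 2.2500.
Efficiency = H/L = 2.1568/2.2500 = 95.9%.

95.9%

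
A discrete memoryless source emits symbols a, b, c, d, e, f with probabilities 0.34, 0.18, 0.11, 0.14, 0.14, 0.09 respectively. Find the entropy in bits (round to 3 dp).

H = −Σ pᵢ log₂ pᵢ.
−0.34·log₂(0.34) = 0.5292
−0.18·log₂(0.18) = 0.4453
−0.11·log₂(0.11) = 0.3503
−0.14·log₂(0.14) = 0.3971
−0.14·log₂(0.14) = 0.3971
−0.09·log₂(0.09) = 0.3127
Sum ≈ 2.4316 → 2.432 bits.

2.432 bits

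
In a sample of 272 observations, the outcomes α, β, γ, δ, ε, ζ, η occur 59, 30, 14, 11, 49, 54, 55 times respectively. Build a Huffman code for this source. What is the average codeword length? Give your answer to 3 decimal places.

Probabilities are the counts divided by 272.
Repeatedly combine the two least-probable nodes; the expected code length is the sum of the merged weights.
merge 11/272 + 7/136 → 25/272
merge 25/272 + 15/136 → 55/272
merge 49/272 + 27/136 → 103/272
merge 55/272 + 55/272 → 55/136
merge 59/272 + 103/272 → 81/136
merge 55/136 + 81/136 → 1
L = 25/272 + 55/272 + 103/272 + 55/136 + 81/136 + 1 = 727/272 ≈ 2.673 bits/symbol.

2.673 bits/symbol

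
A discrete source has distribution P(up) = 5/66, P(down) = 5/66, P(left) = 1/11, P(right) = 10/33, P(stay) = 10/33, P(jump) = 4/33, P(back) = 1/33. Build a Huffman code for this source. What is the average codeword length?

2.5 bits/symbol

Repeatedly combine the two least-probable nodes; the expected code length is the sum of the merged weights.
merge 1/33 + 5/66 → 7/66
merge 5/66 + 1/11 → 1/6
merge 7/66 + 4/33 → 5/22
merge 1/6 + 5/22 → 13/33
merge 10/33 + 10/33 → 20/33
merge 13/33 + 20/33 → 1
L = 7/66 + 1/6 + 5/22 + 13/33 + 20/33 + 1 = 5/2 = 2.5 bits/symbol.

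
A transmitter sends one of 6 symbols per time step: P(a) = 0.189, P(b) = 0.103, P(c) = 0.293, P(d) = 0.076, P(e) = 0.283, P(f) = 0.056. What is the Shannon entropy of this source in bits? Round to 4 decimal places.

2.3418 bits

H = −Σ pᵢ log₂ pᵢ.
−0.189·log₂(0.189) = 0.4543
−0.103·log₂(0.103) = 0.3378
−0.293·log₂(0.293) = 0.5189
−0.076·log₂(0.076) = 0.2826
−0.283·log₂(0.283) = 0.5154
−0.056·log₂(0.056) = 0.2329
Sum ≈ 2.3418 → 2.3418 bits.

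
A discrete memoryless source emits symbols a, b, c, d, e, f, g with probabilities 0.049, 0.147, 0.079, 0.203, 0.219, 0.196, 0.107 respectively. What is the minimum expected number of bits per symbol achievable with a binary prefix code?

Repeatedly combine the two least-probable nodes; the expected code length is the sum of the merged weights.
merge 49/1000 + 79/1000 → 16/125
merge 107/1000 + 16/125 → 47/200
merge 147/1000 + 49/250 → 343/1000
merge 203/1000 + 219/1000 → 211/500
merge 47/200 + 343/1000 → 289/500
merge 211/500 + 289/500 → 1
L = 16/125 + 47/200 + 343/1000 + 211/500 + 289/500 + 1 = 1353/500 = 2.706 bits/symbol.

2.706 bits/symbol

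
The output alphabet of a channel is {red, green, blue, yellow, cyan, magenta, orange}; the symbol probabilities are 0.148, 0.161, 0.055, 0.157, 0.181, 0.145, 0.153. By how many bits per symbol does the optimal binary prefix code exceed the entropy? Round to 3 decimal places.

0.073 bits

Entropy H = −Σ p log₂ p ≈ 2.7463 bits.
Huffman merges: 11/200+29/200→1/5; 37/250+153/1000→301/1000; 157/1000+161/1000→159/500; 181/1000+1/5→381/1000; 301/1000+159/500→619/1000; 381/1000+619/1000→1. L = 2819/1000 ≈ 2.8190.
L − H = 2.8190 − 2.7463 = 0.073 bits.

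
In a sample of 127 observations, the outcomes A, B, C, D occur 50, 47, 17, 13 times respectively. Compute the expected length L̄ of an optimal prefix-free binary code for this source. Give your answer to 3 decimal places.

Probabilities are the counts divided by 127.
Repeatedly combine the two least-probable nodes; the expected code length is the sum of the merged weights.
merge 13/127 + 17/127 → 30/127
merge 30/127 + 47/127 → 77/127
merge 50/127 + 77/127 → 1
L = 30/127 + 77/127 + 1 = 234/127 ≈ 1.843 bits/symbol.

1.843 bits/symbol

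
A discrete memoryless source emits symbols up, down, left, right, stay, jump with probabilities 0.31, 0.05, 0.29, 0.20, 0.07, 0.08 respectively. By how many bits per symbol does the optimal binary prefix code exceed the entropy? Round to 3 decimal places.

0.038 bits

Entropy H = −Σ p log₂ p ≈ 2.2822 bits.
Huffman merges: 1/20+7/100→3/25; 2/25+3/25→1/5; 1/5+1/5→2/5; 29/100+31/100→3/5; 2/5+3/5→1. L = 58/25 ≈ 2.3200.
L − H = 2.3200 − 2.2822 = 0.038 bits.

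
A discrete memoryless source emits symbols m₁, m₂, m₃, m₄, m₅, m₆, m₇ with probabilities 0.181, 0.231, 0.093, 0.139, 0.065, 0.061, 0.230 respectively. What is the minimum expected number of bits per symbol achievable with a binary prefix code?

2.665 bits/symbol

Repeatedly combine the two least-probable nodes; the expected code length is the sum of the merged weights.
merge 61/1000 + 13/200 → 63/500
merge 93/1000 + 63/500 → 219/1000
merge 139/1000 + 181/1000 → 8/25
merge 219/1000 + 23/100 → 449/1000
merge 231/1000 + 8/25 → 551/1000
merge 449/1000 + 551/1000 → 1
L = 63/500 + 219/1000 + 8/25 + 449/1000 + 551/1000 + 1 = 533/200 = 2.665 bits/symbol.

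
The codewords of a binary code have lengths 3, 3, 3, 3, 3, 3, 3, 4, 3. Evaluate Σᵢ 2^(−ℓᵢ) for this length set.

With common denominator 2^4 = 16: Σ 2^(−ℓᵢ) = 2/16 + 2/16 + 2/16 + 2/16 + 2/16 + 2/16 + 2/16 + 1/16 + 2/16 = 17/16 = 1.0625.

1.0625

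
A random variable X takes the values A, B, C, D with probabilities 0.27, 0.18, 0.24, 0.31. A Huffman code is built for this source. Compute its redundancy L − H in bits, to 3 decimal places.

Entropy H = −Σ p log₂ p ≈ 1.9733 bits.
Huffman merges: 9/50+6/25→21/50; 27/100+31/100→29/50; 21/50+29/50→1. L = 2 ≈ 2.0000.
L − H = 2.0000 − 1.9733 = 0.027 bits.

0.027 bits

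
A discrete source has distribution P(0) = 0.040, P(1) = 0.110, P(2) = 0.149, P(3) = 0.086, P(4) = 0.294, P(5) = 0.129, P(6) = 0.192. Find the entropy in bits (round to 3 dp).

H = −Σ pᵢ log₂ pᵢ.
−0.040·log₂(0.040) = 0.1858
−0.110·log₂(0.110) = 0.3503
−0.149·log₂(0.149) = 0.4092
−0.086·log₂(0.086) = 0.3044
−0.294·log₂(0.294) = 0.5192
−0.129·log₂(0.129) = 0.3811
−0.192·log₂(0.192) = 0.4571
Sum ≈ 2.6072 → 2.607 bits.

2.607 bits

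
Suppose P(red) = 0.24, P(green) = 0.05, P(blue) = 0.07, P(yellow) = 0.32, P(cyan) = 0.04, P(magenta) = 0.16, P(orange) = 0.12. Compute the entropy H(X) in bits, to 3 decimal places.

2.481 bits

H = −Σ pᵢ log₂ pᵢ.
−0.24·log₂(0.24) = 0.4941
−0.05·log₂(0.05) = 0.2161
−0.07·log₂(0.07) = 0.2686
−0.32·log₂(0.32) = 0.5260
−0.04·log₂(0.04) = 0.1858
−0.16·log₂(0.16) = 0.4230
−0.12·log₂(0.12) = 0.3671
Sum ≈ 2.4807 → 2.481 bits.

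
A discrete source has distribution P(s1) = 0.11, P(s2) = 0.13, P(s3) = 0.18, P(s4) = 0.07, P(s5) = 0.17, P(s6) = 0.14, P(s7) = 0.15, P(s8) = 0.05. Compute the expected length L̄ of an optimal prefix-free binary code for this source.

Repeatedly combine the two least-probable nodes; the expected code length is the sum of the merged weights.
merge 1/20 + 7/100 → 3/25
merge 11/100 + 3/25 → 23/100
merge 13/100 + 7/50 → 27/100
merge 3/20 + 17/100 → 8/25
merge 9/50 + 23/100 → 41/100
merge 27/100 + 8/25 → 59/100
merge 41/100 + 59/100 → 1
L = 3/25 + 23/100 + 27/100 + 8/25 + 41/100 + 59/100 + 1 = 147/50 = 2.94 bits/symbol.

2.94 bits/symbol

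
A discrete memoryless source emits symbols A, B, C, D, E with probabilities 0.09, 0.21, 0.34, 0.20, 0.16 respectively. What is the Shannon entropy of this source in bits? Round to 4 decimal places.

H = −Σ pᵢ log₂ pᵢ.
−0.09·log₂(0.09) = 0.3127
−0.21·log₂(0.21) = 0.4728
−0.34·log₂(0.34) = 0.5292
−0.20·log₂(0.20) = 0.4644
−0.16·log₂(0.16) = 0.4230
Sum ≈ 2.2021 → 2.2021 bits.

2.2021 bits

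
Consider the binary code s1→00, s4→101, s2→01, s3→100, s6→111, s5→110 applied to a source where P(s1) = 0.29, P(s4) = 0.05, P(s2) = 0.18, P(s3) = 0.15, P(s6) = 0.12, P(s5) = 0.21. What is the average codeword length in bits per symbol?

2.53 bits/symbol

L̄ = Σ pᵢ·ℓᵢ = 0.29·2 + 0.05·3 + 0.18·2 + 0.15·3 + 0.12·3 + 0.21·3 = 2.53 bits/symbol.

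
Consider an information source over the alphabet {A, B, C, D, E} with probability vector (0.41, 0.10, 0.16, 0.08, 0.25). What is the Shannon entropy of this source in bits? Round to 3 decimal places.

2.074 bits

H = −Σ pᵢ log₂ pᵢ.
−0.41·log₂(0.41) = 0.5274
−0.10·log₂(0.10) = 0.3322
−0.16·log₂(0.16) = 0.4230
−0.08·log₂(0.08) = 0.2915
−0.25·log₂(0.25) = 0.5000
Sum ≈ 2.0741 → 2.074 bits.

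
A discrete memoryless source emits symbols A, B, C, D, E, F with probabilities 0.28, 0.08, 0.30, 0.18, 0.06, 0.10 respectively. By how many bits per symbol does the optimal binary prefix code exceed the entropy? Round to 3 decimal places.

0.032 bits

Entropy H = −Σ p log₂ p ≈ 2.3479 bits.
Huffman merges: 3/50+2/25→7/50; 1/10+7/50→6/25; 9/50+6/25→21/50; 7/25+3/10→29/50; 21/50+29/50→1. L = 119/50 ≈ 2.3800.
L − H = 2.3800 − 2.3479 = 0.032 bits.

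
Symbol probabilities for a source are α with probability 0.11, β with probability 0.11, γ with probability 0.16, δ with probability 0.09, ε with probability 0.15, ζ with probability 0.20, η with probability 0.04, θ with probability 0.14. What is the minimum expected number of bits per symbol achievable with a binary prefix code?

Repeatedly combine the two least-probable nodes; the expected code length is the sum of the merged weights.
merge 1/25 + 9/100 → 13/100
merge 11/100 + 11/100 → 11/50
merge 13/100 + 7/50 → 27/100
merge 3/20 + 4/25 → 31/100
merge 1/5 + 11/50 → 21/50
merge 27/100 + 31/100 → 29/50
merge 21/50 + 29/50 → 1
L = 13/100 + 11/50 + 27/100 + 31/100 + 21/50 + 29/50 + 1 = 293/100 = 2.93 bits/symbol.

2.93 bits/symbol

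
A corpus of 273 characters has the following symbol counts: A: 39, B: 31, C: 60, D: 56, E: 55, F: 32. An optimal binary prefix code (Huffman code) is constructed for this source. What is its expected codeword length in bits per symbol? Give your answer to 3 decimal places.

2.575 bits/symbol

Probabilities are the counts divided by 273.
Repeatedly combine the two least-probable nodes; the expected code length is the sum of the merged weights.
merge 31/273 + 32/273 → 3/13
merge 1/7 + 55/273 → 94/273
merge 8/39 + 20/91 → 116/273
merge 3/13 + 94/273 → 157/273
merge 116/273 + 157/273 → 1
L = 3/13 + 94/273 + 116/273 + 157/273 + 1 = 703/273 ≈ 2.575 bits/symbol.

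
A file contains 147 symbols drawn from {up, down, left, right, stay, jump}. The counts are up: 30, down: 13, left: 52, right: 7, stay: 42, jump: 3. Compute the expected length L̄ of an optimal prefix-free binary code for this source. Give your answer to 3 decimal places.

Probabilities are the counts divided by 147.
Repeatedly combine the two least-probable nodes; the expected code length is the sum of the merged weights.
merge 1/49 + 1/21 → 10/147
merge 10/147 + 13/147 → 23/147
merge 23/147 + 10/49 → 53/147
merge 2/7 + 52/147 → 94/147
merge 53/147 + 94/147 → 1
L = 10/147 + 23/147 + 53/147 + 94/147 + 1 = 109/49 ≈ 2.224 bits/symbol.

2.224 bits/symbol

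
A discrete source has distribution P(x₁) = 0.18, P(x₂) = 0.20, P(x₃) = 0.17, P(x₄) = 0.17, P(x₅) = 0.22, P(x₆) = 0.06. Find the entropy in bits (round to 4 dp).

H = −Σ pᵢ log₂ pᵢ.
−0.18·log₂(0.18) = 0.4453
−0.20·log₂(0.20) = 0.4644
−0.17·log₂(0.17) = 0.4346
−0.17·log₂(0.17) = 0.4346
−0.22·log₂(0.22) = 0.4806
−0.06·log₂(0.06) = 0.2435
Sum ≈ 2.5030 → 2.5030 bits.

2.5030 bits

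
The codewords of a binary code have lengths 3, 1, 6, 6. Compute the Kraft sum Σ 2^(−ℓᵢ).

With common denominator 2^6 = 64: Σ 2^(−ℓᵢ) = 8/64 + 32/64 + 1/64 + 1/64 = 42/64 = 0.65625.

0.65625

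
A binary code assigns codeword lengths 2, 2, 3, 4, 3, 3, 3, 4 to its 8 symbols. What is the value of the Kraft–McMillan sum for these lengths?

With common denominator 2^4 = 16: Σ 2^(−ℓᵢ) = 4/16 + 4/16 + 2/16 + 1/16 + 2/16 + 2/16 + 2/16 + 1/16 = 18/16 = 1.125.

1.125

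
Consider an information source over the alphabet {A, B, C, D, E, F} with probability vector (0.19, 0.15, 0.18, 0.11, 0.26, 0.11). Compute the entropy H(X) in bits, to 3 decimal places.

H = −Σ pᵢ log₂ pᵢ.
−0.19·log₂(0.19) = 0.4552
−0.15·log₂(0.15) = 0.4105
−0.18·log₂(0.18) = 0.4453
−0.11·log₂(0.11) = 0.3503
−0.26·log₂(0.26) = 0.5053
−0.11·log₂(0.11) = 0.3503
Sum ≈ 2.5169 → 2.517 bits.

2.517 bits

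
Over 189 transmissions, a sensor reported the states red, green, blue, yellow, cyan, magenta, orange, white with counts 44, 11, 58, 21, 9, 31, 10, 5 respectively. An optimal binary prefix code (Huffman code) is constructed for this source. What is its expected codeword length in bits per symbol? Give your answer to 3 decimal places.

2.646 bits/symbol

Probabilities are the counts divided by 189.
Repeatedly combine the two least-probable nodes; the expected code length is the sum of the merged weights.
merge 5/189 + 1/21 → 2/27
merge 10/189 + 11/189 → 1/9
merge 2/27 + 1/9 → 5/27
merge 1/9 + 31/189 → 52/189
merge 5/27 + 44/189 → 79/189
merge 52/189 + 58/189 → 110/189
merge 79/189 + 110/189 → 1
L = 2/27 + 1/9 + 5/27 + 52/189 + 79/189 + 110/189 + 1 = 500/189 ≈ 2.646 bits/symbol.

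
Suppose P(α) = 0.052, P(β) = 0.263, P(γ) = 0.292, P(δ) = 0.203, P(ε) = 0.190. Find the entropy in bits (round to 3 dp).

H = −Σ pᵢ log₂ pᵢ.
−0.052·log₂(0.052) = 0.2218
−0.263·log₂(0.263) = 0.5068
−0.292·log₂(0.292) = 0.5186
−0.203·log₂(0.203) = 0.4670
−0.190·log₂(0.190) = 0.4552
Sum ≈ 2.1694 → 2.169 bits.

2.169 bits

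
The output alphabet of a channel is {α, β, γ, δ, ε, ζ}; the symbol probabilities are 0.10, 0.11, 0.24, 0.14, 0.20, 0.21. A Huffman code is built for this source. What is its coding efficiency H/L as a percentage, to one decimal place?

98.5%

Entropy H = −Σ p log₂ p ≈ 2.5109 bits.
Huffman merges: 1/10+11/100→21/100; 7/50+1/5→17/50; 21/100+21/100→21/50; 6/25+17/50→29/50; 21/50+29/50→1. L = 51/20 ≈ 2.5500.
Efficiency = H/L = 2.5109/2.5500 = 98.5%.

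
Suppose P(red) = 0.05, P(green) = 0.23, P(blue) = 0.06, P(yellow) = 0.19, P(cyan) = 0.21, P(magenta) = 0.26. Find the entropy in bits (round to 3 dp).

2.381 bits

H = −Σ pᵢ log₂ pᵢ.
−0.05·log₂(0.05) = 0.2161
−0.23·log₂(0.23) = 0.4877
−0.06·log₂(0.06) = 0.2435
−0.19·log₂(0.19) = 0.4552
−0.21·log₂(0.21) = 0.4728
−0.26·log₂(0.26) = 0.5053
Sum ≈ 2.3806 → 2.381 bits.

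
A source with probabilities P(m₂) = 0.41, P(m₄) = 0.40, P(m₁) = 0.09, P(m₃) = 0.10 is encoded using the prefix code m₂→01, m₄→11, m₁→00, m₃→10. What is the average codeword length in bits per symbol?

L̄ = Σ pᵢ·ℓᵢ = 0.41·2 + 0.40·2 + 0.09·2 + 0.10·2 = 2 bits/symbol.

2 bits/symbol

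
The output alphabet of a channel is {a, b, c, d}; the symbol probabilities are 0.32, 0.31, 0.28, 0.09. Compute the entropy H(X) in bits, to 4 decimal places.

H = −Σ pᵢ log₂ pᵢ.
−0.32·log₂(0.32) = 0.5260
−0.31·log₂(0.31) = 0.5238
−0.28·log₂(0.28) = 0.5142
−0.09·log₂(0.09) = 0.3127
Sum ≈ 1.8767 → 1.8767 bits.

1.8767 bits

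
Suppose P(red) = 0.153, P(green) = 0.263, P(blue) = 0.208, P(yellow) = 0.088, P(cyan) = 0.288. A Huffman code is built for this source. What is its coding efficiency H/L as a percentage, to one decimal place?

Entropy H = −Σ p log₂ p ≈ 2.2181 bits.
Huffman merges: 11/125+153/1000→241/1000; 26/125+241/1000→449/1000; 263/1000+36/125→551/1000; 449/1000+551/1000→1. L = 2241/1000 ≈ 2.2410.
Efficiency = H/L = 2.2181/2.2410 = 99.0%.

99.0%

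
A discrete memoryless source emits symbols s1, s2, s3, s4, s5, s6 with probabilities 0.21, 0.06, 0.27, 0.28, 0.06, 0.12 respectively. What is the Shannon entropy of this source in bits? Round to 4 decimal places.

2.3512 bits

H = −Σ pᵢ log₂ pᵢ.
−0.21·log₂(0.21) = 0.4728
−0.06·log₂(0.06) = 0.2435
−0.27·log₂(0.27) = 0.5100
−0.28·log₂(0.28) = 0.5142
−0.06·log₂(0.06) = 0.2435
−0.12·log₂(0.12) = 0.3671
Sum ≈ 2.3512 → 2.3512 bits.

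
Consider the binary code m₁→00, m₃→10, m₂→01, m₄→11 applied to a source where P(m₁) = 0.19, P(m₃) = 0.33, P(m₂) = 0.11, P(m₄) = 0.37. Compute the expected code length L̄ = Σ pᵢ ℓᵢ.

L̄ = Σ pᵢ·ℓᵢ = 0.19·2 + 0.33·2 + 0.11·2 + 0.37·2 = 2 bits/symbol.

2 bits/symbol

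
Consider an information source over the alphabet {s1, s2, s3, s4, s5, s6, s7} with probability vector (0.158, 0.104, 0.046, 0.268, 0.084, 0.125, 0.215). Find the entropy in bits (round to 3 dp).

2.626 bits

H = −Σ pᵢ log₂ pᵢ.
−0.158·log₂(0.158) = 0.4206
−0.104·log₂(0.104) = 0.3396
−0.046·log₂(0.046) = 0.2043
−0.268·log₂(0.268) = 0.5091
−0.084·log₂(0.084) = 0.3002
−0.125·log₂(0.125) = 0.3750
−0.215·log₂(0.215) = 0.4768
Sum ≈ 2.6256 → 2.626 bits.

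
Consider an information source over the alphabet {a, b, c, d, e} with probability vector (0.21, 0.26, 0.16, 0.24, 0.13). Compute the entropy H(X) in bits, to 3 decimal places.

H = −Σ pᵢ log₂ pᵢ.
−0.21·log₂(0.21) = 0.4728
−0.26·log₂(0.26) = 0.5053
−0.16·log₂(0.16) = 0.4230
−0.24·log₂(0.24) = 0.4941
−0.13·log₂(0.13) = 0.3826
Sum ≈ 2.2779 → 2.278 bits.

2.278 bits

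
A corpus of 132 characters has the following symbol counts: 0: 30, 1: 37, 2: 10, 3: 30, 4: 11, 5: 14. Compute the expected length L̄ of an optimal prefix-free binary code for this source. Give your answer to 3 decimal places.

2.424 bits/symbol

Probabilities are the counts divided by 132.
Repeatedly combine the two least-probable nodes; the expected code length is the sum of the merged weights.
merge 5/66 + 1/12 → 7/44
merge 7/66 + 7/44 → 35/132
merge 5/22 + 5/22 → 5/11
merge 35/132 + 37/132 → 6/11
merge 5/11 + 6/11 → 1
L = 7/44 + 35/132 + 5/11 + 6/11 + 1 = 80/33 ≈ 2.424 bits/symbol.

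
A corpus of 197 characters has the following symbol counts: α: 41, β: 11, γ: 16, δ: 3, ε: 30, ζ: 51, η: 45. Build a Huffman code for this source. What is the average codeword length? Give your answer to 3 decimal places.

Probabilities are the counts divided by 197.
Repeatedly combine the two least-probable nodes; the expected code length is the sum of the merged weights.
merge 3/197 + 11/197 → 14/197
merge 14/197 + 16/197 → 30/197
merge 30/197 + 30/197 → 60/197
merge 41/197 + 45/197 → 86/197
merge 51/197 + 60/197 → 111/197
merge 86/197 + 111/197 → 1
L = 14/197 + 30/197 + 60/197 + 86/197 + 111/197 + 1 = 498/197 ≈ 2.528 bits/symbol.

2.528 bits/symbol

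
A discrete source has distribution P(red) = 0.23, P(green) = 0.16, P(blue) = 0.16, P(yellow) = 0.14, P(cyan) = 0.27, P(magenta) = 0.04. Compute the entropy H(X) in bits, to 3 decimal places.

2.427 bits

H = −Σ pᵢ log₂ pᵢ.
−0.23·log₂(0.23) = 0.4877
−0.16·log₂(0.16) = 0.4230
−0.16·log₂(0.16) = 0.4230
−0.14·log₂(0.14) = 0.3971
−0.27·log₂(0.27) = 0.5100
−0.04·log₂(0.04) = 0.1858
Sum ≈ 2.4266 → 2.427 bits.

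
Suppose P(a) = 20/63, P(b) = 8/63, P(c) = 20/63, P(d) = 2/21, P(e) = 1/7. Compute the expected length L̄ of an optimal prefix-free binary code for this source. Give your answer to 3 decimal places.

2.222 bits/symbol

Repeatedly combine the two least-probable nodes; the expected code length is the sum of the merged weights.
merge 2/21 + 8/63 → 2/9
merge 1/7 + 2/9 → 23/63
merge 20/63 + 20/63 → 40/63
merge 23/63 + 40/63 → 1
L = 2/9 + 23/63 + 40/63 + 1 = 20/9 ≈ 2.222 bits/symbol.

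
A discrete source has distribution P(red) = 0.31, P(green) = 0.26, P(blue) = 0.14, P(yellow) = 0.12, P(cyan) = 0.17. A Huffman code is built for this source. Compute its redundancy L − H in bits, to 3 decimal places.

0.032 bits

Entropy H = −Σ p log₂ p ≈ 2.2278 bits.
Huffman merges: 3/25+7/50→13/50; 17/100+13/50→43/100; 13/50+31/100→57/100; 43/100+57/100→1. L = 113/50 ≈ 2.2600.
L − H = 2.2600 − 2.2278 = 0.032 bits.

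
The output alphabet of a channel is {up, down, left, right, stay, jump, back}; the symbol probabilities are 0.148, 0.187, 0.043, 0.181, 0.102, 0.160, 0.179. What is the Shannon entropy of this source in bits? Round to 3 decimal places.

H = −Σ pᵢ log₂ pᵢ.
−0.148·log₂(0.148) = 0.4079
−0.187·log₂(0.187) = 0.4523
−0.043·log₂(0.043) = 0.1952
−0.181·log₂(0.181) = 0.4463
−0.102·log₂(0.102) = 0.3359
−0.160·log₂(0.160) = 0.4230
−0.179·log₂(0.179) = 0.4443
Sum ≈ 2.7050 → 2.705 bits.

2.705 bits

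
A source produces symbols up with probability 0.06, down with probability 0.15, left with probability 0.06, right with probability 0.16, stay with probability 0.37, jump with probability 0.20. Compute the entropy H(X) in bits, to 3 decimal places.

H = −Σ pᵢ log₂ pᵢ.
−0.06·log₂(0.06) = 0.2435
−0.15·log₂(0.15) = 0.4105
−0.06·log₂(0.06) = 0.2435
−0.16·log₂(0.16) = 0.4230
−0.37·log₂(0.37) = 0.5307
−0.20·log₂(0.20) = 0.4644
Sum ≈ 2.3157 → 2.316 bits.

2.316 bits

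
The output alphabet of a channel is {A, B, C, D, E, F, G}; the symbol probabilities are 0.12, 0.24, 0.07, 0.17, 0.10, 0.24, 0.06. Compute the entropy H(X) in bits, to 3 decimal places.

H = −Σ pᵢ log₂ pᵢ.
−0.12·log₂(0.12) = 0.3671
−0.24·log₂(0.24) = 0.4941
−0.07·log₂(0.07) = 0.2686
−0.17·log₂(0.17) = 0.4346
−0.10·log₂(0.10) = 0.3322
−0.24·log₂(0.24) = 0.4941
−0.06·log₂(0.06) = 0.2435
Sum ≈ 2.6342 → 2.634 bits.

2.634 bits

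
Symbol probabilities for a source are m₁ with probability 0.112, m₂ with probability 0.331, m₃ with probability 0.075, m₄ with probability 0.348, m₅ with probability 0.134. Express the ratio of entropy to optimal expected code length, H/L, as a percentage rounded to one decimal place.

Entropy H = −Σ p log₂ p ≈ 2.0805 bits.
Huffman merges: 3/40+14/125→187/1000; 67/500+187/1000→321/1000; 321/1000+331/1000→163/250; 87/250+163/250→1. L = 54/25 ≈ 2.1600.
Efficiency = H/L = 2.0805/2.1600 = 96.3%.

96.3%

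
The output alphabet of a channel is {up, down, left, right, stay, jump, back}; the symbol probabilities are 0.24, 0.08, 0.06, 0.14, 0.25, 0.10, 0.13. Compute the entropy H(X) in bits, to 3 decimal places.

2.641 bits

H = −Σ pᵢ log₂ pᵢ.
−0.24·log₂(0.24) = 0.4941
−0.08·log₂(0.08) = 0.2915
−0.06·log₂(0.06) = 0.2435
−0.14·log₂(0.14) = 0.3971
−0.25·log₂(0.25) = 0.5000
−0.10·log₂(0.10) = 0.3322
−0.13·log₂(0.13) = 0.3826
Sum ≈ 2.6411 → 2.641 bits.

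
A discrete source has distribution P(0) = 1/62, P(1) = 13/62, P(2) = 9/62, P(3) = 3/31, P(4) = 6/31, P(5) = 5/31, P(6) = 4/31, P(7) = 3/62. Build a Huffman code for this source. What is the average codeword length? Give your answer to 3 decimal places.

2.823 bits/symbol

Repeatedly combine the two least-probable nodes; the expected code length is the sum of the merged weights.
merge 1/62 + 3/62 → 2/31
merge 2/31 + 3/31 → 5/31
merge 4/31 + 9/62 → 17/62
merge 5/31 + 5/31 → 10/31
merge 6/31 + 13/62 → 25/62
merge 17/62 + 10/31 → 37/62
merge 25/62 + 37/62 → 1
L = 2/31 + 5/31 + 17/62 + 10/31 + 25/62 + 37/62 + 1 = 175/62 ≈ 2.823 bits/symbol.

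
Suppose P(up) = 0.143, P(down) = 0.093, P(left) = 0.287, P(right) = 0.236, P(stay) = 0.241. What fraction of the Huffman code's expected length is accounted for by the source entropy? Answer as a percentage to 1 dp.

Entropy H = −Σ p log₂ p ≈ 2.2231 bits.
Huffman merges: 93/1000+143/1000→59/250; 59/250+59/250→59/125; 241/1000+287/1000→66/125; 59/125+66/125→1. L = 559/250 ≈ 2.2360.
Efficiency = H/L = 2.2231/2.2360 = 99.4%.

99.4%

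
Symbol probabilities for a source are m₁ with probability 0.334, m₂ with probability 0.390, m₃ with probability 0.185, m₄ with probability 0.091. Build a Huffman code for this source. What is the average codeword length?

1.886 bits/symbol

Repeatedly combine the two least-probable nodes; the expected code length is the sum of the merged weights.
merge 91/1000 + 37/200 → 69/250
merge 69/250 + 167/500 → 61/100
merge 39/100 + 61/100 → 1
L = 69/250 + 61/100 + 1 = 943/500 = 1.886 bits/symbol.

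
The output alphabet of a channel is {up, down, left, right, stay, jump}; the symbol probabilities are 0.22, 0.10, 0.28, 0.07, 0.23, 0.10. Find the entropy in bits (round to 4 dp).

2.4154 bits

H = −Σ pᵢ log₂ pᵢ.
−0.22·log₂(0.22) = 0.4806
−0.10·log₂(0.10) = 0.3322
−0.28·log₂(0.28) = 0.5142
−0.07·log₂(0.07) = 0.2686
−0.23·log₂(0.23) = 0.4877
−0.10·log₂(0.10) = 0.3322
Sum ≈ 2.4154 → 2.4154 bits.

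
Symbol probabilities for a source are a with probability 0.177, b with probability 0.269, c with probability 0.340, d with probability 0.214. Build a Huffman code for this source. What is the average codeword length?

2 bits/symbol

Repeatedly combine the two least-probable nodes; the expected code length is the sum of the merged weights.
merge 177/1000 + 107/500 → 391/1000
merge 269/1000 + 17/50 → 609/1000
merge 391/1000 + 609/1000 → 1
L = 391/1000 + 609/1000 + 1 = 2 bits/symbol.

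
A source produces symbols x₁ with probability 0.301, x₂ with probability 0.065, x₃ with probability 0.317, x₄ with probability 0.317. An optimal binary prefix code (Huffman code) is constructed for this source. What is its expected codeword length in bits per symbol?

2 bits/symbol

Repeatedly combine the two least-probable nodes; the expected code length is the sum of the merged weights.
merge 13/200 + 301/1000 → 183/500
merge 317/1000 + 317/1000 → 317/500
merge 183/500 + 317/500 → 1
L = 183/500 + 317/500 + 1 = 2 bits/symbol.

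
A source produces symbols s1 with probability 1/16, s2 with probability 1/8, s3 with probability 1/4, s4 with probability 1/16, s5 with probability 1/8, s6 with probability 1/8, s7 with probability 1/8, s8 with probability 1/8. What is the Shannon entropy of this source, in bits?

2.875 bits

Each probability is a power of 1/2, so log₂(1/p) is an integer.
H = Σ p·log₂(1/p) = 1/16·4 + 1/8·3 + 1/4·2 + 1/16·4 + 1/8·3 + 1/8·3 + 1/8·3 + 1/8·3 = 2.875 bits.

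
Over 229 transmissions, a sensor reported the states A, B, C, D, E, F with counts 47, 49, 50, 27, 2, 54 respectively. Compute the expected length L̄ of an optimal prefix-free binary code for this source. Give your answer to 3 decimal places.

2.459 bits/symbol

Probabilities are the counts divided by 229.
Repeatedly combine the two least-probable nodes; the expected code length is the sum of the merged weights.
merge 2/229 + 27/229 → 29/229
merge 29/229 + 47/229 → 76/229
merge 49/229 + 50/229 → 99/229
merge 54/229 + 76/229 → 130/229
merge 99/229 + 130/229 → 1
L = 29/229 + 76/229 + 99/229 + 130/229 + 1 = 563/229 ≈ 2.459 bits/symbol.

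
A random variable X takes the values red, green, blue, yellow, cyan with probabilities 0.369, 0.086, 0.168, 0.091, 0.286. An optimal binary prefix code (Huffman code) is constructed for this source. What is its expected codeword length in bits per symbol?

2.153 bits/symbol

Repeatedly combine the two least-probable nodes; the expected code length is the sum of the merged weights.
merge 43/500 + 91/1000 → 177/1000
merge 21/125 + 177/1000 → 69/200
merge 143/500 + 69/200 → 631/1000
merge 369/1000 + 631/1000 → 1
L = 177/1000 + 69/200 + 631/1000 + 1 = 2153/1000 = 2.153 bits/symbol.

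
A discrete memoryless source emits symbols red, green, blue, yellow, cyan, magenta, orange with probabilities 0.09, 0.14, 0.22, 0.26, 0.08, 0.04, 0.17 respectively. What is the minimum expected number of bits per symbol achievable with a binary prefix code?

2.64 bits/symbol

Repeatedly combine the two least-probable nodes; the expected code length is the sum of the merged weights.
merge 1/25 + 2/25 → 3/25
merge 9/100 + 3/25 → 21/100
merge 7/50 + 17/100 → 31/100
merge 21/100 + 11/50 → 43/100
merge 13/50 + 31/100 → 57/100
merge 43/100 + 57/100 → 1
L = 3/25 + 21/100 + 31/100 + 43/100 + 57/100 + 1 = 66/25 = 2.64 bits/symbol.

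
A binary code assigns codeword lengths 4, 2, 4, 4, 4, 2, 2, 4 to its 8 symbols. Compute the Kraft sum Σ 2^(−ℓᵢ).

With common denominator 2^4 = 16: Σ 2^(−ℓᵢ) = 1/16 + 4/16 + 1/16 + 1/16 + 1/16 + 4/16 + 4/16 + 1/16 = 17/16 = 1.0625.

1.0625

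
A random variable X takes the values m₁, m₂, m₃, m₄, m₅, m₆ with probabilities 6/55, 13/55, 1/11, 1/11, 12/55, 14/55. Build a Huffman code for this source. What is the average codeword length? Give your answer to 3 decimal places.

2.473 bits/symbol

Repeatedly combine the two least-probable nodes; the expected code length is the sum of the merged weights.
merge 1/11 + 1/11 → 2/11
merge 6/55 + 2/11 → 16/55
merge 12/55 + 13/55 → 5/11
merge 14/55 + 16/55 → 6/11
merge 5/11 + 6/11 → 1
L = 2/11 + 16/55 + 5/11 + 6/11 + 1 = 136/55 ≈ 2.473 bits/symbol.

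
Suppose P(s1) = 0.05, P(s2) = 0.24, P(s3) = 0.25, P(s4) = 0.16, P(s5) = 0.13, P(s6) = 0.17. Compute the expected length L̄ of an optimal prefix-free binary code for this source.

Repeatedly combine the two least-probable nodes; the expected code length is the sum of the merged weights.
merge 1/20 + 13/100 → 9/50
merge 4/25 + 17/100 → 33/100
merge 9/50 + 6/25 → 21/50
merge 1/4 + 33/100 → 29/50
merge 21/50 + 29/50 → 1
L = 9/50 + 33/100 + 21/50 + 29/50 + 1 = 251/100 = 2.51 bits/symbol.

2.51 bits/symbol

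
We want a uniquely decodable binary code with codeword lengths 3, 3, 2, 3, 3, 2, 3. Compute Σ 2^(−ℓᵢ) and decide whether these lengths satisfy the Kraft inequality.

1.125; no

With common denominator 2^3 = 8: Σ 2^(−ℓᵢ) = 1/8 + 1/8 + 2/8 + 1/8 + 1/8 + 2/8 + 1/8 = 9/8 = 1.125.
Kraft's inequality requires Σ ≤ 1; here Σ = 1.125 > 1, so no such prefix code exists.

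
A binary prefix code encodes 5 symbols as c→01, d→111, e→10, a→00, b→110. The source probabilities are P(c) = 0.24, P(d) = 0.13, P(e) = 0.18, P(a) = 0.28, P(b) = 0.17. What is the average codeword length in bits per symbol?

2.3 bits/symbol

L̄ = Σ pᵢ·ℓᵢ = 0.24·2 + 0.13·3 + 0.18·2 + 0.28·2 + 0.17·3 = 2.3 bits/symbol.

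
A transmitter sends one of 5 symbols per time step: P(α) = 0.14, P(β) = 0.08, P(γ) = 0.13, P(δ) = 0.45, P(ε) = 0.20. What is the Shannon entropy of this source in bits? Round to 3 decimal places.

2.054 bits

H = −Σ pᵢ log₂ pᵢ.
−0.14·log₂(0.14) = 0.3971
−0.08·log₂(0.08) = 0.2915
−0.13·log₂(0.13) = 0.3826
−0.45·log₂(0.45) = 0.5184
−0.20·log₂(0.20) = 0.4644
Sum ≈ 2.0540 → 2.054 bits.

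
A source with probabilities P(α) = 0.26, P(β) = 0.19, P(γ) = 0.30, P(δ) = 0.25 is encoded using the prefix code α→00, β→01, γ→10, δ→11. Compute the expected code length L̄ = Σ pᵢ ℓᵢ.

2 bits/symbol

L̄ = Σ pᵢ·ℓᵢ = 0.26·2 + 0.19·2 + 0.30·2 + 0.25·2 = 2 bits/symbol.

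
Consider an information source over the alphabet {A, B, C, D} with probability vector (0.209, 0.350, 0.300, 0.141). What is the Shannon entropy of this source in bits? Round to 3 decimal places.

1.922 bits

H = −Σ pᵢ log₂ pᵢ.
−0.209·log₂(0.209) = 0.4720
−0.350·log₂(0.350) = 0.5301
−0.300·log₂(0.300) = 0.5211
−0.141·log₂(0.141) = 0.3985
Sum ≈ 1.9217 → 1.922 bits.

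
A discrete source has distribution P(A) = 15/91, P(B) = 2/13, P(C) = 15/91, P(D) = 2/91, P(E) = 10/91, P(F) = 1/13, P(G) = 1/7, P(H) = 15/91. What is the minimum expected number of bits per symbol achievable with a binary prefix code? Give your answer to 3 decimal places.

2.934 bits/symbol

Repeatedly combine the two least-probable nodes; the expected code length is the sum of the merged weights.
merge 2/91 + 1/13 → 9/91
merge 9/91 + 10/91 → 19/91
merge 1/7 + 2/13 → 27/91
merge 15/91 + 15/91 → 30/91
merge 15/91 + 19/91 → 34/91
merge 27/91 + 30/91 → 57/91
merge 34/91 + 57/91 → 1
L = 9/91 + 19/91 + 27/91 + 30/91 + 34/91 + 57/91 + 1 = 267/91 ≈ 2.934 bits/symbol.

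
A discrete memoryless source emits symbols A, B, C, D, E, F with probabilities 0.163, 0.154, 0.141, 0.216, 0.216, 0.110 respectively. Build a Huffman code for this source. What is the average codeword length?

2.568 bits/symbol

Repeatedly combine the two least-probable nodes; the expected code length is the sum of the merged weights.
merge 11/100 + 141/1000 → 251/1000
merge 77/500 + 163/1000 → 317/1000
merge 27/125 + 27/125 → 54/125
merge 251/1000 + 317/1000 → 71/125
merge 54/125 + 71/125 → 1
L = 251/1000 + 317/1000 + 54/125 + 71/125 + 1 = 321/125 = 2.568 bits/symbol.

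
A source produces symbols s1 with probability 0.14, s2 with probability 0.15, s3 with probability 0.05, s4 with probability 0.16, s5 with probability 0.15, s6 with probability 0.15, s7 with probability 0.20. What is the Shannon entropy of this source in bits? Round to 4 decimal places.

H = −Σ pᵢ log₂ pᵢ.
−0.14·log₂(0.14) = 0.3971
−0.15·log₂(0.15) = 0.4105
−0.05·log₂(0.05) = 0.2161
−0.16·log₂(0.16) = 0.4230
−0.15·log₂(0.15) = 0.4105
−0.15·log₂(0.15) = 0.4105
−0.20·log₂(0.20) = 0.4644
Sum ≈ 2.7322 → 2.7322 bits.

2.7322 bits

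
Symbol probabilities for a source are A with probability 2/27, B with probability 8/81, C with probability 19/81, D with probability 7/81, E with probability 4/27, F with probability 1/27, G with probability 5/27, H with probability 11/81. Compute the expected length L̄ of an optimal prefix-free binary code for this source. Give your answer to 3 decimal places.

2.877 bits/symbol

Repeatedly combine the two least-probable nodes; the expected code length is the sum of the merged weights.
merge 1/27 + 2/27 → 1/9
merge 7/81 + 8/81 → 5/27
merge 1/9 + 11/81 → 20/81
merge 4/27 + 5/27 → 1/3
merge 5/27 + 19/81 → 34/81
merge 20/81 + 1/3 → 47/81
merge 34/81 + 47/81 → 1
L = 1/9 + 5/27 + 20/81 + 1/3 + 34/81 + 47/81 + 1 = 233/81 ≈ 2.877 bits/symbol.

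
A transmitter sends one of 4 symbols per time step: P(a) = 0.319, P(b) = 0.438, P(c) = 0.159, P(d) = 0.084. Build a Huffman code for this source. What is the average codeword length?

1.805 bits/symbol

Repeatedly combine the two least-probable nodes; the expected code length is the sum of the merged weights.
merge 21/250 + 159/1000 → 243/1000
merge 243/1000 + 319/1000 → 281/500
merge 219/500 + 281/500 → 1
L = 243/1000 + 281/500 + 1 = 361/200 = 1.805 bits/symbol.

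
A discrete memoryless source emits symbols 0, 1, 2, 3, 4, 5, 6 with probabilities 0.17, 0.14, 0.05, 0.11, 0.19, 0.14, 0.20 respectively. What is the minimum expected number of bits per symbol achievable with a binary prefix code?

2.77 bits/symbol

Repeatedly combine the two least-probable nodes; the expected code length is the sum of the merged weights.
merge 1/20 + 11/100 → 4/25
merge 7/50 + 7/50 → 7/25
merge 4/25 + 17/100 → 33/100
merge 19/100 + 1/5 → 39/100
merge 7/25 + 33/100 → 61/100
merge 39/100 + 61/100 → 1
L = 4/25 + 7/25 + 33/100 + 39/100 + 61/100 + 1 = 277/100 = 2.77 bits/symbol.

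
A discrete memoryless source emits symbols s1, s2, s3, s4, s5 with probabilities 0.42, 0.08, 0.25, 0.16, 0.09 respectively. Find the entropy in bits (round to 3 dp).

2.053 bits

H = −Σ pᵢ log₂ pᵢ.
−0.42·log₂(0.42) = 0.5256
−0.08·log₂(0.08) = 0.2915
−0.25·log₂(0.25) = 0.5000
−0.16·log₂(0.16) = 0.4230
−0.09·log₂(0.09) = 0.3127
Sum ≈ 2.0528 → 2.053 bits.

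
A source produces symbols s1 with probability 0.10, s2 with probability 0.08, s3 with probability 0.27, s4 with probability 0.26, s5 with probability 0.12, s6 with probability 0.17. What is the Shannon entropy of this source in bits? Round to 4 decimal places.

H = −Σ pᵢ log₂ pᵢ.
−0.10·log₂(0.10) = 0.3322
−0.08·log₂(0.08) = 0.2915
−0.27·log₂(0.27) = 0.5100
−0.26·log₂(0.26) = 0.5053
−0.12·log₂(0.12) = 0.3671
−0.17·log₂(0.17) = 0.4346
Sum ≈ 2.4407 → 2.4407 bits.

2.4407 bits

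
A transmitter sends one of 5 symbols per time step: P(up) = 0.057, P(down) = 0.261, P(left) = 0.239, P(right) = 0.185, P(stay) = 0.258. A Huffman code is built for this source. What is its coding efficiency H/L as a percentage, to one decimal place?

97.7%

Entropy H = −Σ p log₂ p ≈ 2.1895 bits.
Huffman merges: 57/1000+37/200→121/500; 239/1000+121/500→481/1000; 129/500+261/1000→519/1000; 481/1000+519/1000→1. L = 1121/500 ≈ 2.2420.
Efficiency = H/L = 2.1895/2.2420 = 97.7%.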